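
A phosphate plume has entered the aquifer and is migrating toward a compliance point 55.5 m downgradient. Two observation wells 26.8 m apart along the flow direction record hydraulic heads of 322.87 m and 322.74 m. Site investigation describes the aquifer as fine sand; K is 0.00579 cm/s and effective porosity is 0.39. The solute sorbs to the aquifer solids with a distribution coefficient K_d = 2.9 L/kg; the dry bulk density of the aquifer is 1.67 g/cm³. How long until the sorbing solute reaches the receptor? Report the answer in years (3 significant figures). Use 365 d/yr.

Hydraulic gradient i = (322.87 − 322.74) / 26.8 = 0.13 / 26.8 = 0.004851
K = 0.00579 cm/s × 864 = 5.003 m/d
Darcy flux q = K·i = 5.003 × 0.004851 = 0.02427 m/d
v_s = q/n_e = 0.02427/0.39 = 0.06222 m/d
Retardation R = 1 + ρ_b·K_d/n = 1 + 1.67×2.9/0.39 = 13.42
Contaminant velocity v_c = v/R = 0.06222/13.42 = 0.004637 m/d
t = L/v_c = 55.5/0.004637 = 11970 d
   = 11970/365 = 32.8 yr

32.8 years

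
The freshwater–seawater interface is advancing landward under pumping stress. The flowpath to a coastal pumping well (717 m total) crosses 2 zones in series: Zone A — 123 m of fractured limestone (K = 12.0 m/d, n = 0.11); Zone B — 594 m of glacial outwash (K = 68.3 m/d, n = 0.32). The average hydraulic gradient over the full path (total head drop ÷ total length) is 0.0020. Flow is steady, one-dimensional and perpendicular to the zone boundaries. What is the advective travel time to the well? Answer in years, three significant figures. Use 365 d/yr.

Continuity: the same q passes through each zone, so ΔH = q·Σ(L_j/K_j) — the zones act as resistances in series.
Σ(L/K) = 123/12.0 + 594/68.3 = 10.25 + 8.697 = 18.95 d
K_eq = L_total / Σ(L/K) = 717 / 18.95 = 37.84 m/d
q = K_eq · i = 37.84 × 0.0020 = 0.07569 m/d (same in every zone)
Zone A: v = q/n = 0.07569/0.11 = 0.6880 m/d → t_A = 123/0.6880 = 178.8 d
Zone B: v = q/n = 0.07569/0.32 = 0.2365 m/d → t_B = 594/0.2365 = 2511 d
Total t = 178.8 + 2511 = 2690 d
   = 2690 / 365 = 7.37 yr

7.37 years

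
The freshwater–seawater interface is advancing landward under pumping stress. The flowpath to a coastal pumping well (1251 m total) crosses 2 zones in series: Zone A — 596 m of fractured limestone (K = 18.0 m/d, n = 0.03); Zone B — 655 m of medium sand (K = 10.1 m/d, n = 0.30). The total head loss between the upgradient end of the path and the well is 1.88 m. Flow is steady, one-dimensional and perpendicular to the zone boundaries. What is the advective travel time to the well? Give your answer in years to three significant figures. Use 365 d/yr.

Steady 1-D flow in series ⇒ the Darcy flux q is identical in every zone and the zone head losses add (resistances L/K in series).
Σ(L/K) = 596/18.0 + 655/10.1 = 33.11 + 64.85 = 97.96 d
q = ΔH / Σ(L/K) = 1.88 / 97.96 = 0.01919 m/d (same in every zone)
Zone A: v = q/n = 0.01919/0.03 = 0.6397 m/d → t_A = 596/0.6397 = 931.7 d
Zone B: v = q/n = 0.01919/0.30 = 0.06397 m/d → t_B = 655/0.06397 = 10240 d
Total t = 931.7 + 10240 = 11170 d
   = 11170 / 365 = 30.6 yr

30.6 years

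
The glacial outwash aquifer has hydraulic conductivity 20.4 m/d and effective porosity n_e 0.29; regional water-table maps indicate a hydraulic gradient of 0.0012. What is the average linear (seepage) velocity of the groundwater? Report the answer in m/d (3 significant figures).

Specific discharge q = 20.4 × 0.0012 = 0.02448 m/d
Average linear velocity = 0.02448 / 0.29 = 0.08441 m/d

0.0844 m/d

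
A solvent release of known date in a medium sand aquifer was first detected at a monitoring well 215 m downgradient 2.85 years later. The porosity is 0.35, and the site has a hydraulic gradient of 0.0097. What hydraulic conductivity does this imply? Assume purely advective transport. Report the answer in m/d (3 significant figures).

t = 2.85 years = 1040 d
v = L / t = 215 / 1040 = 0.2067 m/d
K = v · n / i = 0.2067 × 0.35 / 0.0097 = 7.46 m/d

7.46 m/d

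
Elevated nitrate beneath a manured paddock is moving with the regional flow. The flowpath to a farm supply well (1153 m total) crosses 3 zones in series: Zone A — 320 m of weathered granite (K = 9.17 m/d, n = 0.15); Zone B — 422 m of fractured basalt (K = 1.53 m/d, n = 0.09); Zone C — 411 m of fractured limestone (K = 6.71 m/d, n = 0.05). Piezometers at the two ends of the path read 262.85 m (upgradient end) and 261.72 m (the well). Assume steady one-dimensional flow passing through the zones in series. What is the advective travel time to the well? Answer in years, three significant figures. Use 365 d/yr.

96.1 years

Total head drop ΔH = 262.85 − 261.72 = 1.13 m
Continuity: the same q passes through each zone, so ΔH = q·Σ(L_j/K_j) — the zones act as resistances in series.
Σ(L/K) = 320/9.17 + 422/1.53 + 411/6.71 = 34.90 + 275.8 + 61.25 = 372.0 d
q = ΔH / Σ(L/K) = 1.13 / 372.0 = 0.003038 m/d (same in every zone)
Zone A: v = q/n = 0.003038/0.15 = 0.02025 m/d → t_A = 320/0.02025 = 15800 d
Zone B: v = q/n = 0.003038/0.09 = 0.03375 m/d → t_B = 422/0.03375 = 12500 d
Zone C: v = q/n = 0.003038/0.05 = 0.06076 m/d → t_C = 411/0.06076 = 6765 d
Total t = 15800 + 12500 + 6765 = 35070 d
   = 35070 / 365 = 96.1 yr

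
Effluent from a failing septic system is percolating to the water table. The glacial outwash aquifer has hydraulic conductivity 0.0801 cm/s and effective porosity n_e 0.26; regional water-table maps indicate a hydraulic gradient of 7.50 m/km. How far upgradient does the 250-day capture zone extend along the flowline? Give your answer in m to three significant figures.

499 m

K = 0.0801 cm/s × 864 = 69.21 m/d
Darcy flux q = K·i = 69.21 × 0.0075 = 0.5190 m/d
v_s = q/n_e = 0.5190/0.26 = 1.996 m/d
L = v × T = 1.996 × 250 = 499.1 m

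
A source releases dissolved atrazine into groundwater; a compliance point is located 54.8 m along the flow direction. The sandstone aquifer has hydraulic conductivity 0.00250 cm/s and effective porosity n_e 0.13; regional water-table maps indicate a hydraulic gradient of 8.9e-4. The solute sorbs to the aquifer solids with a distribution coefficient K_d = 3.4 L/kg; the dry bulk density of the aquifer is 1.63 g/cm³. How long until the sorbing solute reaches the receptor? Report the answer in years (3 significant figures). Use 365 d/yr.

K = 0.00250 cm/s × 864 = 2.160 m/d
Specific discharge q = 2.160 × 8.9e-4 = 0.001922 m/d
Seepage velocity v = q / n = 0.001922 / 0.13 = 0.01479 m/d
Retardation R = 1 + ρ_b·K_d/n = 1 + 1.63×3.4/0.13 = 43.63
Contaminant velocity v_c = v/R = 0.01479/43.63 = 3.389e-4 m/d
t = L/v_c = 54.8/3.389e-4 = 161700 d
   = 161700/365 = 443 yr

443 years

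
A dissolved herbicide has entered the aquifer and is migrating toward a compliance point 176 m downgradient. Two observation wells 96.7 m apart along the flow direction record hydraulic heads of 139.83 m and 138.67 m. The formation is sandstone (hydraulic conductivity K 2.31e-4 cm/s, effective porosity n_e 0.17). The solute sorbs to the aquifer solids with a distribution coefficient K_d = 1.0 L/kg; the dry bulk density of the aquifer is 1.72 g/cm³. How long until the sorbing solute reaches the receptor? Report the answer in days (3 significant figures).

Hydraulic gradient i = (139.83 − 138.67) / 96.7 = 1.16 / 96.7 = 0.01200
K = 2.31e-4 cm/s × 864 = 0.1996 m/d
Darcy flux q = K·i = 0.1996 × 0.01200 = 0.002394 m/d
Seepage velocity v = q / n = 0.002394 / 0.17 = 0.01408 m/d
Retardation R = 1 + ρ_b·K_d/n = 1 + 1.72×1.0/0.17 = 11.12
Contaminant velocity v_c = v/R = 0.01408/11.12 = 0.001267 m/d
t = L/v_c = 176/0.001267 = 138900 d

139000 days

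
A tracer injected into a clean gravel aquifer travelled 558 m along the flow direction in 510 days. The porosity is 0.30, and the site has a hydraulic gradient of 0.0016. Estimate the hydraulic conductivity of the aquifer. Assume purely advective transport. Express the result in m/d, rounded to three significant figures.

v = L / t = 558 / 510 = 1.094 m/d
K = v · n / i = 1.094 × 0.30 / 0.0016 = 205 m/d

205 m/d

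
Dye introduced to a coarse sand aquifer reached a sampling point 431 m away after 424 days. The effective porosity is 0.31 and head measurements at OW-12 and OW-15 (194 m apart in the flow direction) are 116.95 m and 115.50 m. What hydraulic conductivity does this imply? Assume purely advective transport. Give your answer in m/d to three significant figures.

Hydraulic gradient i = (116.95 − 115.50) / 194 = 1.45 / 194 = 0.007474
v = L / t = 431 / 424 = 1.017 m/d
K = v · n / i = 1.017 × 0.31 / 0.007474 = 42.2 m/d

42.2 m/d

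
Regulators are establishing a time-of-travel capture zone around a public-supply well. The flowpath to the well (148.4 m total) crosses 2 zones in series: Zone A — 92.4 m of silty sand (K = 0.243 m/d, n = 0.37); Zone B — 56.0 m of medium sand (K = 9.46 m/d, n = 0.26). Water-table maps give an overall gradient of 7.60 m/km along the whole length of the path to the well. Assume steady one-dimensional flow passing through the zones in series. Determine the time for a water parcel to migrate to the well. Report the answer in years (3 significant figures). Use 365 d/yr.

45.7 years

Continuity: the same q passes through each zone, so ΔH = q·Σ(L_j/K_j) — the zones act as resistances in series.
Σ(L/K) = 92.4/0.243 + 56.0/9.46 = 380.2 + 5.920 = 386.2 d
K_eq = L_total / Σ(L/K) = 148.4 / 386.2 = 0.3843 m/d
q = K_eq · i = 0.3843 × 0.0076 = 0.002921 m/d (same in every zone)
Zone A: v = q/n = 0.002921/0.37 = 0.007894 m/d → t_A = 92.4/0.007894 = 11710 d
Zone B: v = q/n = 0.002921/0.26 = 0.01123 m/d → t_B = 56.0/0.01123 = 4985 d
Total t = 11710 + 4985 = 16690 d
   = 16690 / 365 = 45.7 yr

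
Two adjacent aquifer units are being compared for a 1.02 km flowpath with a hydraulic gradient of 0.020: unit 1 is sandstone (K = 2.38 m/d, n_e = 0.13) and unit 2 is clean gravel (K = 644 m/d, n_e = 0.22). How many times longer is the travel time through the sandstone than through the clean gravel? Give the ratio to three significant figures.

160

Unit 1 (sandstone): v = 2.38×0.020/0.13 = 0.3662 m/d, t = 1020/0.3662 = 2786 d
Unit 2 (clean gravel): v = 644×0.020/0.22 = 58.55 m/d, t = 1020/58.55 = 17.42 d
t(sandstone) / t(clean gravel) = 2786/17.42 = 160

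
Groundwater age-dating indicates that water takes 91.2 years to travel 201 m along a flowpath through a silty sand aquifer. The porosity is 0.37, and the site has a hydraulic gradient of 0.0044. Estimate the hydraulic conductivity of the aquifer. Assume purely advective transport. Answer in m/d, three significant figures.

t = 91.2 years = 33290 d
v = L / t = 201 / 33290 = 0.006038 m/d
K = v · n / i = 0.006038 × 0.37 / 0.0044 = 0.508 m/d

0.508 m/d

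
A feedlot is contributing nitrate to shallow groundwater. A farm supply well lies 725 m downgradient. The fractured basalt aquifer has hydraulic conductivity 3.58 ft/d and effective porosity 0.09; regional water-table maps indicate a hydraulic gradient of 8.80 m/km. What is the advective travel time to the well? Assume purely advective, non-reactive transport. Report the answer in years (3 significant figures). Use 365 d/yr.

K = 3.58 ft/d × 0.3048 = 1.091 m/d
q = Ki = 1.091 × 0.0088 = 0.009602 m/d
v_s = q/n_e = 0.009602/0.09 = 0.1067 m/d
t = L / v = 725 / 0.1067 = 6795 d
   = 6795 / 365 = 18.6 yr

18.6 years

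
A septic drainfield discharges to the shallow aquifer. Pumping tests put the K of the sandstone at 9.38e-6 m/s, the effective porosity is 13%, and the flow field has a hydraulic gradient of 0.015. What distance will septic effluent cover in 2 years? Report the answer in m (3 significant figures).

68.3 m

K = 9.38e-6 m/s × 86400 s/d = 0.8104 m/d
Darcy flux q = K·i = 0.8104 × 0.015 = 0.01216 m/d
Average linear velocity = 0.01216 / 0.13 = 0.09351 m/d
T = 2 yr × 365 = 730 d
L = v × T = 0.09351 × 730 = 68.26 m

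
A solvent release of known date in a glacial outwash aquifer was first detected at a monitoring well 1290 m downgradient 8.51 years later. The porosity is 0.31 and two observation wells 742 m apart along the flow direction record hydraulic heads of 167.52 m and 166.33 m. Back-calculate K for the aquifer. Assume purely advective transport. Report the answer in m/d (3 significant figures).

Hydraulic gradient i = (167.52 − 166.33) / 742 = 1.19 / 742 = 0.001604
t = 8.51 years = 3106 d
v = L / t = 1290 / 3106 = 0.4153 m/d
K = v · n / i = 0.4153 × 0.31 / 0.001604 = 80.3 m/d

80.3 m/d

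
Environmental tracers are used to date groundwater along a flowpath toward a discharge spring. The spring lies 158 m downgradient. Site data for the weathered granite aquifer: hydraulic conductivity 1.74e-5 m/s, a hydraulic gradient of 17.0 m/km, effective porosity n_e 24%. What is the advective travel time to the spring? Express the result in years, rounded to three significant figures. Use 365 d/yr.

K = 1.74e-5 m/s × 86400 s/d = 1.503 m/d
Specific discharge q = 1.503 × 0.017 = 0.02556 m/d
Average linear velocity = 0.02556 / 0.24 = 0.1065 m/d
t = L / v = 158 / 0.1065 = 1484 d
   = 1484 / 365 = 4.07 yr

4.07 years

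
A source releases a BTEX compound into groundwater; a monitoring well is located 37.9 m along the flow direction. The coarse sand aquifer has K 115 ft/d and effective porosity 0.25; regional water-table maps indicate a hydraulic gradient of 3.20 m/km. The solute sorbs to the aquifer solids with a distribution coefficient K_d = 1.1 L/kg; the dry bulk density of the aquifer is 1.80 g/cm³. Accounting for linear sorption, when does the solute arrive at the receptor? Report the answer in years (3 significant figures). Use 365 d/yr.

K = 115 ft/d × 0.3048 = 35.05 m/d
q = Ki = 35.05 × 0.0032 = 0.1122 m/d
Average linear velocity = 0.1122 / 0.25 = 0.4487 m/d
Retardation R = 1 + ρ_b·K_d/n = 1 + 1.80×1.1/0.25 = 8.920
Contaminant velocity v_c = v/R = 0.4487/8.920 = 0.05030 m/d
t = L/v_c = 37.9/0.05030 = 753.5 d
   = 753.5/365 = 2.06 yr

2.06 years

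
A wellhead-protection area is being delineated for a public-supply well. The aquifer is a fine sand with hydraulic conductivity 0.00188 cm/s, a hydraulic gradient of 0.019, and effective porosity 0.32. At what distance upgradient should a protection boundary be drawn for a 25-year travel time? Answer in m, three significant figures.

K = 0.00188 cm/s × 864 = 1.624 m/d
Specific discharge q = 1.624 × 0.019 = 0.03086 m/d
Average linear velocity = 0.03086 / 0.32 = 0.09644 m/d
T = 25 yr × 365 = 9125 d
L = v × T = 0.09644 × 9125 = 880.1 m

880 m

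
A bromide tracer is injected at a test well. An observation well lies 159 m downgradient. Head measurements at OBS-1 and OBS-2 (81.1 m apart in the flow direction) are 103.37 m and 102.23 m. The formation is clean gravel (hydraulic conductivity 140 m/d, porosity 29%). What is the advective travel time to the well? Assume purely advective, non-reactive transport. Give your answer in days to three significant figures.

23.4 days

Hydraulic gradient i = (103.37 − 102.23) / 81.1 = 1.14 / 81.1 = 0.01406
q = Ki = 140 × 0.01406 = 1.968 m/d
Seepage velocity v = q / n = 1.968 / 0.29 = 6.786 m/d
t = L / v = 159 / 6.786 = 23.43 d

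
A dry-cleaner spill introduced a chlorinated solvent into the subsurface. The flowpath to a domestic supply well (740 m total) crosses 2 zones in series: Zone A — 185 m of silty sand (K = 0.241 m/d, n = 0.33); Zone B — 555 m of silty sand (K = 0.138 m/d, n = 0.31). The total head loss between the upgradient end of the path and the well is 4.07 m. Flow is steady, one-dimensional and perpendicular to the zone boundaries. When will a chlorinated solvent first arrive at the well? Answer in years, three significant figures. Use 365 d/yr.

752 years

Continuity: the same q passes through each zone, so ΔH = q·Σ(L_j/K_j) — the zones act as resistances in series.
Σ(L/K) = 185/0.241 + 555/0.138 = 767.6 + 4022 = 4789 d
q = ΔH / Σ(L/K) = 4.07 / 4789 = 8.498e-4 m/d (same in every zone)
Zone A: v = q/n = 8.498e-4/0.33 = 0.002575 m/d → t_A = 185/0.002575 = 71840 d
Zone B: v = q/n = 8.498e-4/0.31 = 0.002741 m/d → t_B = 555/0.002741 = 202500 d
Total t = 71840 + 202500 = 274300 d
   = 274300 / 365 = 752 yr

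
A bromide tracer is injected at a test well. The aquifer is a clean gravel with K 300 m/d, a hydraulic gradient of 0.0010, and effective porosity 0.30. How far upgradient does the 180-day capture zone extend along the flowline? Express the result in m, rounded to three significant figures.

180 m

q = Ki = 300 × 0.0010 = 0.3000 m/d
v = Ki/n = 300·0.0010/0.30 = 1.000 m/d
L = v × T = 1.000 × 180 = 180.0 m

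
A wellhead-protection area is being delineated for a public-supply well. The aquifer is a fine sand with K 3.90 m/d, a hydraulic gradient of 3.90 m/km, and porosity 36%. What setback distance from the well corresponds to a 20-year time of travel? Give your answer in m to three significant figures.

308 m

Darcy flux q = K·i = 3.90 × 0.0039 = 0.01521 m/d
v_s = q/n_e = 0.01521/0.36 = 0.04225 m/d
T = 20 yr × 365 = 7300 d
L = v × T = 0.04225 × 7300 = 308.4 m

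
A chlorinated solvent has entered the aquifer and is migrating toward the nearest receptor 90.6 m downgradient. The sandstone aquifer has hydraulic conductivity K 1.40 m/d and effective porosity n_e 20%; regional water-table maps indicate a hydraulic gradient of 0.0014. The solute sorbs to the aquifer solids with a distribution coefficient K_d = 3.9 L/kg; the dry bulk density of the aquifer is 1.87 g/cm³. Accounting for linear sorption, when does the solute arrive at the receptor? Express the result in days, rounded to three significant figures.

Specific discharge q = 1.40 × 0.0014 = 0.001960 m/d
v = Ki/n = 1.40·0.0014/0.20 = 0.009800 m/d
Retardation R = 1 + ρ_b·K_d/n = 1 + 1.87×3.9/0.20 = 37.46
Contaminant velocity v_c = v/R = 0.009800/37.46 = 2.616e-4 m/d
t = L/v_c = 90.6/2.616e-4 = 346400 d

346000 days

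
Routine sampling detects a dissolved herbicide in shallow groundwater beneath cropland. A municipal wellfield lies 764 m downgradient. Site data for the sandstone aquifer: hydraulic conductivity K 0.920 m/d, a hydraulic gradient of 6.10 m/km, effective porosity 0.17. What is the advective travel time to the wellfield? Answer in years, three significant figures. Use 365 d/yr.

Specific discharge q = 0.920 × 0.0061 = 0.005612 m/d
Seepage velocity v = q / n = 0.005612 / 0.17 = 0.03301 m/d
t = L / v = 764 / 0.03301 = 23140 d
   = 23140 / 365 = 63.4 yr

63.4 years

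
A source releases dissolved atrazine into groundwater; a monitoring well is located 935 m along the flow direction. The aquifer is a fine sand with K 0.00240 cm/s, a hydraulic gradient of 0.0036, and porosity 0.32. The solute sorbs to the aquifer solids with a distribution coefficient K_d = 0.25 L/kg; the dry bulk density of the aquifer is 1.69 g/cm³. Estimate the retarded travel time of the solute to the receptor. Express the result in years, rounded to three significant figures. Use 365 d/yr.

K = 0.00240 cm/s × 864 = 2.074 m/d
Darcy flux q = K·i = 2.074 × 0.0036 = 0.007465 m/d
Average linear velocity = 0.007465 / 0.32 = 0.02333 m/d
Retardation R = 1 + ρ_b·K_d/n = 1 + 1.69×0.25/0.32 = 2.320
Contaminant velocity v_c = v/R = 0.02333/2.320 = 0.01005 m/d
t = L/v_c = 935/0.01005 = 93000 d
   = 93000/365 = 255 yr

255 years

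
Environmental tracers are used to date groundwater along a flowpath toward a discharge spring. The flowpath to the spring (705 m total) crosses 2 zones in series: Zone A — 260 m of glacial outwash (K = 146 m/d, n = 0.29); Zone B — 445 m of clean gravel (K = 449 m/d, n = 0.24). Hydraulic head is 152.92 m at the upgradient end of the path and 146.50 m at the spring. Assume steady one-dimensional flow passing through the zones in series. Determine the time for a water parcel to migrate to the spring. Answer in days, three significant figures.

78.7 days

Total head drop ΔH = 152.92 − 146.50 = 6.42 m
Steady 1-D flow in series ⇒ the Darcy flux q is identical in every zone and the zone head losses add (resistances L/K in series).
Σ(L/K) = 260/146 + 445/449 = 1.781 + 0.9911 = 2.772 d
q = ΔH / Σ(L/K) = 6.42 / 2.772 = 2.316 m/d (same in every zone)
Zone A: v = q/n = 2.316/0.29 = 7.987 m/d → t_A = 260/7.987 = 32.55 d
Zone B: v = q/n = 2.316/0.24 = 9.650 m/d → t_B = 445/9.650 = 46.11 d
Total t = 32.55 + 46.11 = 78.67 d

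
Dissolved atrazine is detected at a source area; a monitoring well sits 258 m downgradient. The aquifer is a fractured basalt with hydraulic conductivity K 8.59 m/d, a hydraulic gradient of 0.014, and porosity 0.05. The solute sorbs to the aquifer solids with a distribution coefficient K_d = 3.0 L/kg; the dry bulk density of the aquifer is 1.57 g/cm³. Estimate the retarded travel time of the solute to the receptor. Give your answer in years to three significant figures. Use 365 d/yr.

28.0 years

q = Ki = 8.59 × 0.014 = 0.1203 m/d
Seepage velocity v = q / n = 0.1203 / 0.05 = 2.405 m/d
Retardation R = 1 + ρ_b·K_d/n = 1 + 1.57×3.0/0.05 = 95.20
Contaminant velocity v_c = v/R = 2.405/95.20 = 0.02526 m/d
t = L/v_c = 258/0.02526 = 10210 d
   = 10210/365 = 28.0 yr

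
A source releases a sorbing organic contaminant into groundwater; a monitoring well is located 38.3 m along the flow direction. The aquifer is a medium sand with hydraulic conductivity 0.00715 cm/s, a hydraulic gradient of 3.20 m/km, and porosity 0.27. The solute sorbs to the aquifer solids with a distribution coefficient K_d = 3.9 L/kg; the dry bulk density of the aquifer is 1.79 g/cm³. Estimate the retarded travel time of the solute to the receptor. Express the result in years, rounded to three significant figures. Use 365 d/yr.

K = 0.00715 cm/s × 864 = 6.178 m/d
q = Ki = 6.178 × 0.0032 = 0.01977 m/d
v_s = q/n_e = 0.01977/0.27 = 0.07322 m/d
Retardation R = 1 + ρ_b·K_d/n = 1 + 1.79×3.9/0.27 = 26.86
Contaminant velocity v_c = v/R = 0.07322/26.86 = 0.002726 m/d
t = L/v_c = 38.3/0.002726 = 14050 d
   = 14050/365 = 38.5 yr

38.5 years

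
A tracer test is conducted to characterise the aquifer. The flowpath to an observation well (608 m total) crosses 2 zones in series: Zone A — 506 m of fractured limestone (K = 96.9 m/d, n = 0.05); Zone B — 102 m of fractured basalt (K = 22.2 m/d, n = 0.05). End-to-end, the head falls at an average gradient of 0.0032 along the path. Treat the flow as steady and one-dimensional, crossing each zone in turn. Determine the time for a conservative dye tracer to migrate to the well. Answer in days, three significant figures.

Steady 1-D flow in series ⇒ the Darcy flux q is identical in every zone and the zone head losses add (resistances L/K in series).
Σ(L/K) = 506/96.9 + 102/22.2 = 5.222 + 4.595 = 9.816 d
K_eq = L_total / Σ(L/K) = 608 / 9.816 = 61.94 m/d
q = K_eq · i = 61.94 × 0.0032 = 0.1982 m/d (same in every zone)
Zone A: v = q/n = 0.1982/0.05 = 3.964 m/d → t_A = 506/3.964 = 127.7 d
Zone B: v = q/n = 0.1982/0.05 = 3.964 m/d → t_B = 102/3.964 = 25.73 d
Total t = 127.7 + 25.73 = 153.4 d

153 days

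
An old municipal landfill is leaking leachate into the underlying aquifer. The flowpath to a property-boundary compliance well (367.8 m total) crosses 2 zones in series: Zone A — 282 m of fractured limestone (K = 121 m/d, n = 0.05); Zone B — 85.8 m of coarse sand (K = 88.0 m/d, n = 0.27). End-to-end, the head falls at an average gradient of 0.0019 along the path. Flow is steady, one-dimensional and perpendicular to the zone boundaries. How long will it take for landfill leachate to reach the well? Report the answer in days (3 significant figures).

Continuity: the same q passes through each zone, so ΔH = q·Σ(L_j/K_j) — the zones act as resistances in series.
Σ(L/K) = 282/121 + 85.8/88.0 = 2.331 + 0.9750 = 3.306 d
K_eq = L_total / Σ(L/K) = 367.8 / 3.306 = 111.3 m/d
q = K_eq · i = 111.3 × 0.0019 = 0.2114 m/d (same in every zone)
Zone A: v = q/n = 0.2114/0.05 = 4.228 m/d → t_A = 282/4.228 = 66.70 d
Zone B: v = q/n = 0.2114/0.27 = 0.7830 m/d → t_B = 85.8/0.7830 = 109.6 d
Total t = 66.70 + 109.6 = 176.3 d

176 days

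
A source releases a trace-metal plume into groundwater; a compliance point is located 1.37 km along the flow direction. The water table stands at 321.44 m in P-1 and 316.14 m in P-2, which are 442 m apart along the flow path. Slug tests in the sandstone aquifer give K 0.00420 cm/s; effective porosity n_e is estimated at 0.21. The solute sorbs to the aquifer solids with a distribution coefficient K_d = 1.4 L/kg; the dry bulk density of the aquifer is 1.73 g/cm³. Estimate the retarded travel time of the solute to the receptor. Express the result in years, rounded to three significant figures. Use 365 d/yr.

Hydraulic gradient i = (321.44 − 316.14) / 442 = 5.30 / 442 = 0.01199
K = 0.00420 cm/s × 864 = 3.629 m/d
Specific discharge q = 3.629 × 0.01199 = 0.04351 m/d
v = Ki/n = 3.629·0.01199/0.21 = 0.2072 m/d
Retardation R = 1 + ρ_b·K_d/n = 1 + 1.73×1.4/0.21 = 12.53
Contaminant velocity v_c = v/R = 0.2072/12.53 = 0.01653 m/d
L = 1.37 km = 1370 m
t = L/v_c = 1370/0.01653 = 82870 d
   = 82870/365 = 227 yr

227 years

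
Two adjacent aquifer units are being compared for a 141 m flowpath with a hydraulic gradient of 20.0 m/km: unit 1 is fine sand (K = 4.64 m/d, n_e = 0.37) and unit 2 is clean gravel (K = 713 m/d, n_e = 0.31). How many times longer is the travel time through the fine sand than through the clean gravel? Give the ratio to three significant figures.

Unit 1 (fine sand): v = 4.64×0.020/0.37 = 0.2508 m/d, t = 141/0.2508 = 562.2 d
Unit 2 (clean gravel): v = 713×0.020/0.31 = 46.00 m/d, t = 141/46.00 = 3.065 d
t(fine sand) / t(clean gravel) = 562.2/3.065 = 183

183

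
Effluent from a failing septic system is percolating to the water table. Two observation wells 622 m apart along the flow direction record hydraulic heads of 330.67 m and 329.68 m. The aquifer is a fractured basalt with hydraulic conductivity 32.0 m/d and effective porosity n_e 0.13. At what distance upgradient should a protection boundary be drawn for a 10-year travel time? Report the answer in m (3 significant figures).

Hydraulic gradient i = (330.67 − 329.68) / 622 = 0.99 / 622 = 0.001592
q = Ki = 32.0 × 0.001592 = 0.05093 m/d
v_s = q/n_e = 0.05093/0.13 = 0.3918 m/d
T = 10 yr × 365 = 3650 d
L = v × T = 0.3918 × 3650 = 1430 m

1430 m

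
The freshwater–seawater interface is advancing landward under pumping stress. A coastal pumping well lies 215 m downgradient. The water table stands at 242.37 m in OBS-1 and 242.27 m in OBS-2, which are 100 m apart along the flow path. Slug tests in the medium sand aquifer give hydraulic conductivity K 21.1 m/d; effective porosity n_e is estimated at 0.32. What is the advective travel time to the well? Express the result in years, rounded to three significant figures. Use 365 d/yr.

8.93 years

Hydraulic gradient i = (242.37 − 242.27) / 100 = 0.10 / 100 = 0.001000
Specific discharge q = 21.1 × 0.001000 = 0.02110 m/d
Average linear velocity = 0.02110 / 0.32 = 0.06594 m/d
t = L / v = 215 / 0.06594 = 3261 d
   = 3261 / 365 = 8.93 yr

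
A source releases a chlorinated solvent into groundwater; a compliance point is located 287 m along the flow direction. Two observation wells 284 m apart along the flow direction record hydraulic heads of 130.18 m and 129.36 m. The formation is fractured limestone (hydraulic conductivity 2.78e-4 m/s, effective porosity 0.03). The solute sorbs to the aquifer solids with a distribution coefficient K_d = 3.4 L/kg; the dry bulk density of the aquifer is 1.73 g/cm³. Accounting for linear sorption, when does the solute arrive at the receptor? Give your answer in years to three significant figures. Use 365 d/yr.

67.0 years

Hydraulic gradient i = (130.18 − 129.36) / 284 = 0.82 / 284 = 0.002887
K = 2.78e-4 m/s × 86400 s/d = 24.02 m/d
Specific discharge q = 24.02 × 0.002887 = 0.06935 m/d
Average linear velocity = 0.06935 / 0.03 = 2.312 m/d
Retardation R = 1 + ρ_b·K_d/n = 1 + 1.73×3.4/0.03 = 197.1
Contaminant velocity v_c = v/R = 2.312/197.1 = 0.01173 m/d
t = L/v_c = 287/0.01173 = 24470 d
   = 24470/365 = 67.0 yr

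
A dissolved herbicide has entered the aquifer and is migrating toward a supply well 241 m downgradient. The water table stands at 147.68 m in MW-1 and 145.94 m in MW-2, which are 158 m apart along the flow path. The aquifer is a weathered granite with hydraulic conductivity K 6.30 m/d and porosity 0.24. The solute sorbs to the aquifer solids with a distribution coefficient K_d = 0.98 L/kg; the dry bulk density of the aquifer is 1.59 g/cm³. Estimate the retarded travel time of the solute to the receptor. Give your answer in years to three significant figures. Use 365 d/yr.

17.1 years

Hydraulic gradient i = (147.68 − 145.94) / 158 = 1.74 / 158 = 0.01101
q = Ki = 6.30 × 0.01101 = 0.06938 m/d
Seepage velocity v = q / n = 0.06938 / 0.24 = 0.2891 m/d
Retardation R = 1 + ρ_b·K_d/n = 1 + 1.59×0.98/0.24 = 7.493
Contaminant velocity v_c = v/R = 0.2891/7.493 = 0.03858 m/d
t = L/v_c = 241/0.03858 = 6246 d
   = 6246/365 = 17.1 yr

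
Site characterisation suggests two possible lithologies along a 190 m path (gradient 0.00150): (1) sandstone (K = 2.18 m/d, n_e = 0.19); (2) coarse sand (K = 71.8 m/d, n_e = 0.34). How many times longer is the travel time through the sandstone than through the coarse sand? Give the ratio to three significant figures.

18.4

Unit 1 (sandstone): v = 2.18×0.0015/0.19 = 0.01721 m/d, t = 190/0.01721 = 11040 d
Unit 2 (coarse sand): v = 71.8×0.0015/0.34 = 0.3168 m/d, t = 190/0.3168 = 599.8 d
t(sandstone) / t(coarse sand) = 11040/599.8 = 18.4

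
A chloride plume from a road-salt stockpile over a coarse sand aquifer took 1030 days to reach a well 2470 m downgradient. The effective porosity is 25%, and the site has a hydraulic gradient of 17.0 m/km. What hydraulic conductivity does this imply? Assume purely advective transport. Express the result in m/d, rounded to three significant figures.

v = L / t = 2470 / 1030 = 2.398 m/d
K = v · n / i = 2.398 × 0.25 / 0.017 = 35.3 m/d

35.3 m/d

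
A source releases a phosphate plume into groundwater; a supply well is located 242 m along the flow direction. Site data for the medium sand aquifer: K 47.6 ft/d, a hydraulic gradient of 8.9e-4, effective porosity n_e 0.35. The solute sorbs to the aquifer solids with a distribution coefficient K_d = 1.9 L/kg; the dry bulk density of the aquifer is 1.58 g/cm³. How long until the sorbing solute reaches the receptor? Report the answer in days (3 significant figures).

62800 days

K = 47.6 ft/d × 0.3048 = 14.51 m/d
Darcy flux q = K·i = 14.51 × 8.9e-4 = 0.01291 m/d
v = Ki/n = 14.51·8.9e-4/0.35 = 0.03689 m/d
Retardation R = 1 + ρ_b·K_d/n = 1 + 1.58×1.9/0.35 = 9.577
Contaminant velocity v_c = v/R = 0.03689/9.577 = 0.003852 m/d
t = L/v_c = 242/0.003852 = 62820 d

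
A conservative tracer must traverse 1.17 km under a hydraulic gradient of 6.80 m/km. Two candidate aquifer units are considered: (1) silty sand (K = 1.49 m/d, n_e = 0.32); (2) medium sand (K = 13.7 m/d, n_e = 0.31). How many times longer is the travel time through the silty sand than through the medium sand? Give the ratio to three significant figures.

9.49

Unit 1 (silty sand): v = 1.49×0.0068/0.32 = 0.03166 m/d, t = 1170/0.03166 = 36950 d
Unit 2 (medium sand): v = 13.7×0.0068/0.31 = 0.3005 m/d, t = 1170/0.3005 = 3893 d
t(silty sand) / t(medium sand) = 36950/3893 = 9.49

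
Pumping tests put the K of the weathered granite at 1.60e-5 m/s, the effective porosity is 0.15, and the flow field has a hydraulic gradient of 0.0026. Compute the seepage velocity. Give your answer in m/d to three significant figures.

0.0240 m/d

K = 1.60e-5 m/s × 86400 s/d = 1.382 m/d
Specific discharge q = 1.382 × 0.0026 = 0.003594 m/d
v = Ki/n = 1.382·0.0026/0.15 = 0.02396 m/d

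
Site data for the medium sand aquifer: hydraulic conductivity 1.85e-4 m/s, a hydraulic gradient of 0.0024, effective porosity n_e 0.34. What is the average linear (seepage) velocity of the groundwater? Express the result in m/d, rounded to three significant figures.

K = 1.85e-4 m/s × 86400 s/d = 15.98 m/d
q = Ki = 15.98 × 0.0024 = 0.03836 m/d
v_s = q/n_e = 0.03836/0.34 = 0.1128 m/d

0.113 m/d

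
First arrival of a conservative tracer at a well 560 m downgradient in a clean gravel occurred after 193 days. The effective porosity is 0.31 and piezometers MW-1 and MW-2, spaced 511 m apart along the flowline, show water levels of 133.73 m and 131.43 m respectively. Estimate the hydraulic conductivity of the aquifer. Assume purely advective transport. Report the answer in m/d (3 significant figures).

200 m/d

Hydraulic gradient i = (133.73 − 131.43) / 511 = 2.30 / 511 = 0.004501
v = L / t = 560 / 193 = 2.902 m/d
K = v · n / i = 2.902 × 0.31 / 0.004501 = 200 m/d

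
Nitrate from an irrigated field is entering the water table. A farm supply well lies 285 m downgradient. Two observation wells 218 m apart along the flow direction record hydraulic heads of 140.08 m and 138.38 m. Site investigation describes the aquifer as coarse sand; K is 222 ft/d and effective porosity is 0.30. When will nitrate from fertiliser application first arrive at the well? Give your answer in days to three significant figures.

162 days

Hydraulic gradient i = (140.08 − 138.38) / 218 = 1.70 / 218 = 0.007798
K = 222 ft/d × 0.3048 = 67.67 m/d
Specific discharge q = 67.67 × 0.007798 = 0.5277 m/d
Average linear velocity = 0.5277 / 0.30 = 1.759 m/d
t = L / v = 285 / 1.759 = 162.0 d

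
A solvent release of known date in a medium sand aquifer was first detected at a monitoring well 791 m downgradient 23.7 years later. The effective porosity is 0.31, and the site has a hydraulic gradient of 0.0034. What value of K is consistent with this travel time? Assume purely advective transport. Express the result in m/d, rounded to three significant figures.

8.34 m/d

t = 23.7 years = 8651 d
v = L / t = 791 / 8651 = 0.09144 m/d
K = v · n / i = 0.09144 × 0.31 / 0.0034 = 8.34 m/d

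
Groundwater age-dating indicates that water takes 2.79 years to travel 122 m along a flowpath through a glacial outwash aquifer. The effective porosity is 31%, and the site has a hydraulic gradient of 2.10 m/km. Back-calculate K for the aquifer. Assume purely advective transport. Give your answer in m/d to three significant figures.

17.7 m/d

t = 2.79 years = 1018 d
v = L / t = 122 / 1018 = 0.1198 m/d
K = v · n / i = 0.1198 × 0.31 / 0.0021 = 17.7 m/d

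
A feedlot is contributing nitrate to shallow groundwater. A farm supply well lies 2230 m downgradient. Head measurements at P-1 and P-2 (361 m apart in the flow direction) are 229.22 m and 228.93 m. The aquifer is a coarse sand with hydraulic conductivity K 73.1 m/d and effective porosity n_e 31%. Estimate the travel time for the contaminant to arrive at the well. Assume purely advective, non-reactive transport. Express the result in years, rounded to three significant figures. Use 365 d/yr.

Hydraulic gradient i = (229.22 − 228.93) / 361 = 0.29 / 361 = 8.033e-4
Specific discharge q = 73.1 × 8.033e-4 = 0.05872 m/d
Seepage velocity v = q / n = 0.05872 / 0.31 = 0.1894 m/d
t = L / v = 2230 / 0.1894 = 11770 d
   = 11770 / 365 = 32.3 yr

32.3 years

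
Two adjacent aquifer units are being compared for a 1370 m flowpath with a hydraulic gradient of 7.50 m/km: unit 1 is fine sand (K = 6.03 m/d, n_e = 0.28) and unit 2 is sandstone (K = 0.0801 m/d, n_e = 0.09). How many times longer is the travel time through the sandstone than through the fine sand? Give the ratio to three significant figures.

Unit 1 (fine sand): v = 6.03×0.0075/0.28 = 0.1615 m/d, t = 1370/0.1615 = 8482 d
Unit 2 (sandstone): v = 0.0801×0.0075/0.09 = 0.006675 m/d, t = 1370/0.006675 = 205200 d
t(sandstone) / t(fine sand) = 205200/8482 = 24.2

24.2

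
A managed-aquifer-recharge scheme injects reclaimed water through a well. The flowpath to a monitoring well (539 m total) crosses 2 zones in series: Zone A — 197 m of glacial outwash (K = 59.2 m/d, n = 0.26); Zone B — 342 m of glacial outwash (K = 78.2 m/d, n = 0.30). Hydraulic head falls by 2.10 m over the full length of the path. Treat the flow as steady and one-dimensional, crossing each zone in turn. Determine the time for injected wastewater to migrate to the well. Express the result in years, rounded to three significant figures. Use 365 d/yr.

1.55 years

Continuity: the same q passes through each zone, so ΔH = q·Σ(L_j/K_j) — the zones act as resistances in series.
Σ(L/K) = 197/59.2 + 342/78.2 = 3.328 + 4.373 = 7.701 d
q = ΔH / Σ(L/K) = 2.10 / 7.701 = 0.2727 m/d (same in every zone)
Zone A: v = q/n = 0.2727/0.26 = 1.049 m/d → t_A = 197/1.049 = 187.8 d
Zone B: v = q/n = 0.2727/0.30 = 0.9090 m/d → t_B = 342/0.9090 = 376.3 d
Total t = 187.8 + 376.3 = 564.1 d
   = 564.1 / 365 = 1.55 yr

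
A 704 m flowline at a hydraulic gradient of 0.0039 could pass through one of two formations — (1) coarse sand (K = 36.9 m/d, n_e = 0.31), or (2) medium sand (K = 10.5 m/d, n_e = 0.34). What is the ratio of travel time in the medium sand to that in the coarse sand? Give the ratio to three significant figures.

Unit 1 (coarse sand): v = 36.9×0.0039/0.31 = 0.4642 m/d, t = 704/0.4642 = 1517 d
Unit 2 (medium sand): v = 10.5×0.0039/0.34 = 0.1204 m/d, t = 704/0.1204 = 5845 d
t(medium sand) / t(coarse sand) = 5845/1517 = 3.85

3.85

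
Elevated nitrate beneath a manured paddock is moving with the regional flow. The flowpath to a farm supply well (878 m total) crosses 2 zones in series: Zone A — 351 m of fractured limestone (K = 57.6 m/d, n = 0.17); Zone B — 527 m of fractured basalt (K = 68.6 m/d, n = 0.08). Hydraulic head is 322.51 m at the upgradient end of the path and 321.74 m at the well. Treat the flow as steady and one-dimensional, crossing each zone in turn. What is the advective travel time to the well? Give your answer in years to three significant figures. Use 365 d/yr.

4.99 years

Total head drop ΔH = 322.51 − 321.74 = 0.77 m
Continuity: the same q passes through each zone, so ΔH = q·Σ(L_j/K_j) — the zones act as resistances in series.
Σ(L/K) = 351/57.6 + 527/68.6 = 6.094 + 7.682 = 13.78 d
q = ΔH / Σ(L/K) = 0.77 / 13.78 = 0.05589 m/d (same in every zone)
Zone A: v = q/n = 0.05589/0.17 = 0.3288 m/d → t_A = 351/0.3288 = 1068 d
Zone B: v = q/n = 0.05589/0.08 = 0.6987 m/d → t_B = 527/0.6987 = 754.3 d
Total t = 1068 + 754.3 = 1822 d
   = 1822 / 365 = 4.99 yr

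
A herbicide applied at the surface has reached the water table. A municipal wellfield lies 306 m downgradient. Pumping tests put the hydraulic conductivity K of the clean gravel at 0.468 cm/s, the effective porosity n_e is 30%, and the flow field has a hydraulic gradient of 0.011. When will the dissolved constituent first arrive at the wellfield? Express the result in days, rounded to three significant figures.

20.6 days

K = 0.468 cm/s × 864 = 404.4 m/d
Darcy flux q = K·i = 404.4 × 0.011 = 4.448 m/d
Average linear velocity = 4.448 / 0.30 = 14.83 m/d
t = L / v = 306 / 14.83 = 20.64 d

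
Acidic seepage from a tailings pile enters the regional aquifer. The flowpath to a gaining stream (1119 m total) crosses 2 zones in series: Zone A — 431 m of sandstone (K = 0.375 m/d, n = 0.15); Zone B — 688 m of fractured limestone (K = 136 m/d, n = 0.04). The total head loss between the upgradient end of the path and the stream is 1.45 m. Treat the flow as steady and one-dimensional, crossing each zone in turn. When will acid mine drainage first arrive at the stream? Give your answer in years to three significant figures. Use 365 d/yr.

201 years

Steady 1-D flow in series ⇒ the Darcy flux q is identical in every zone and the zone head losses add (resistances L/K in series).
Σ(L/K) = 431/0.375 + 688/136 = 1149 + 5.059 = 1154 d
q = ΔH / Σ(L/K) = 1.45 / 1154 = 0.001256 m/d (same in every zone)
Zone A: v = q/n = 0.001256/0.15 = 0.008374 m/d → t_A = 431/0.008374 = 51470 d
Zone B: v = q/n = 0.001256/0.04 = 0.03140 m/d → t_B = 688/0.03140 = 21910 d
Total t = 51470 + 21910 = 73380 d
   = 73380 / 365 = 201 yr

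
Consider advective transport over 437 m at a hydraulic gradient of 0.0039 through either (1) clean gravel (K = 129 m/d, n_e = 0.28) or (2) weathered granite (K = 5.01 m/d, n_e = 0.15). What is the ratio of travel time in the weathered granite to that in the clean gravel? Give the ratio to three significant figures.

Unit 1 (clean gravel): v = 129×0.0039/0.28 = 1.797 m/d, t = 437/1.797 = 243.2 d
Unit 2 (weathered granite): v = 5.01×0.0039/0.15 = 0.1303 m/d, t = 437/0.1303 = 3355 d
t(weathered granite) / t(clean gravel) = 3355/243.2 = 13.8

13.8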